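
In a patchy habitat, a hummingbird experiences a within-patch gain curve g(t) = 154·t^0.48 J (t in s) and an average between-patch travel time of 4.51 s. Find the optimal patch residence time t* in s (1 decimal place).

Optimal t* satisfies g'(t*) = g(t*)/(T + t*).
g'(t) = 0.48·154·t^-0.52. Setting 0.48·154·t^-0.52 = 154·t^0.48/(4.51+t) gives 0.48(4.51+t) = t, so 0.52·t = 0.48×4.51.
t* = 0.48×4.51/0.52 = 4.163 s.

4.2 s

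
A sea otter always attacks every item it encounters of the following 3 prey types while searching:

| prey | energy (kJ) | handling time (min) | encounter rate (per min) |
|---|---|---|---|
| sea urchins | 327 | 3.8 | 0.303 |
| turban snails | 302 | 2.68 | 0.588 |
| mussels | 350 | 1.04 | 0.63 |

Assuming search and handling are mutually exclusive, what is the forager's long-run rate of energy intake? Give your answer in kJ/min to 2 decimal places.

113.44 kJ/min

R = Σλ_iE_i / (1 + Σλ_ih_i)
Numerator: 0.303×327 + 0.588×302 + 0.63×350 = 497.2
Denominator: 1 + 0.303×3.8 + 0.588×2.68 + 0.63×1.04 = 4.382
R = 497.2/4.382 = 113.4 kJ/min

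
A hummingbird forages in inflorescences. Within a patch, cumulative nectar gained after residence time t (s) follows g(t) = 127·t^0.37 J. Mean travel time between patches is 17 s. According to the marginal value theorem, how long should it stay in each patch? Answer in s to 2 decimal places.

Optimal t* satisfies g'(t*) = g(t*)/(T + t*).
g'(t) = 0.37·127·t^-0.63. Setting 0.37·127·t^-0.63 = 127·t^0.37/(17+t) gives 0.37(17+t) = t, so 0.63·t = 0.37×17.
t* = 0.37×17/0.63 = 9.984 s.

9.98 s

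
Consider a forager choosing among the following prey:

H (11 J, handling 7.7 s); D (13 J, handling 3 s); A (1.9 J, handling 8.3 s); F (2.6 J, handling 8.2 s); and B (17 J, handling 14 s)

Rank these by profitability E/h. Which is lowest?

A

Profitability E/h (J/s): H = 11/7.7 = 1.43, D = 13/3 = 4.33, A = 1.9/8.3 = 0.229, F = 2.6/8.2 = 0.317, B = 17/14 = 1.21.
Ranked: D > H > B > F > A.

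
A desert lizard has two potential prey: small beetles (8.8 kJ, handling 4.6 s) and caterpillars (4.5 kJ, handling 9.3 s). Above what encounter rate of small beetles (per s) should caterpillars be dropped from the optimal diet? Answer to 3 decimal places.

Drop caterpillars once their profitability E₂/h₂ falls below the rate achievable on small beetles alone: E₂/h₂ = λE₁/(1 + λh₁).
Solve for λ: λE₁h₂ = E₂(1 + λh₁) → λ(E₁h₂ − E₂h₁) = E₂ → λ = E₂/(E₁h₂ − E₂h₁).
λ = 4.5/(8.8×9.3 − 4.5×4.6) = 4.5/61.14 = 0.0736 per s.

0.074 per s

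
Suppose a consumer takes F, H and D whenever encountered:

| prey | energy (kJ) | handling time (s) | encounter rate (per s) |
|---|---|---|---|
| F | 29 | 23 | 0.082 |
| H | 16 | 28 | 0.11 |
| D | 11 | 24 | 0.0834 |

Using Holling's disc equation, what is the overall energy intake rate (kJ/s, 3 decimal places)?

0.634 kJ/s

Energy encountered per unit search time: 0.082×29 + 0.11×16 + 0.0834×11 = 5.055 kJ/s.
Handling time per unit search time: 0.082×23 + 0.11×28 + 0.0834×24 = 6.968.
Rate = 5.055/(1 + 6.968) = 0.6345 kJ/s.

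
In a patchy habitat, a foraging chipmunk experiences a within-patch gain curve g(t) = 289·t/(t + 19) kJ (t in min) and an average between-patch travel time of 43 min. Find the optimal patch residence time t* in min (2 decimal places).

Optimal t* satisfies g'(t*) = g(t*)/(T + t*).
g'(t) = 289·19/(t + 19)². Setting 289·19/(t+19)² = 289t/[(t+19)(43+t)] gives 19(43+t) = t(t+19), so t² = 19×43 = 817.
t* = √817 = 28.58 min.

28.58 min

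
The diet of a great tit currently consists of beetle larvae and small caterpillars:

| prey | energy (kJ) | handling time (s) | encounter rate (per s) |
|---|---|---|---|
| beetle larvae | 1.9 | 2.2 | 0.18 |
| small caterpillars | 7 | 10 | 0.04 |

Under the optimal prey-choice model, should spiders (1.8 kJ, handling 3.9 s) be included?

On beetle larvae and small caterpillars alone, R = ΣλE/(1+Σλh) = 0.622/1.796 = 0.3463 kJ/s.
Profitability of spiders: 1.8/3.9 = 0.4615 kJ/s.
Since 0.4615 > R, including spiders increases the long-run rate.

Yes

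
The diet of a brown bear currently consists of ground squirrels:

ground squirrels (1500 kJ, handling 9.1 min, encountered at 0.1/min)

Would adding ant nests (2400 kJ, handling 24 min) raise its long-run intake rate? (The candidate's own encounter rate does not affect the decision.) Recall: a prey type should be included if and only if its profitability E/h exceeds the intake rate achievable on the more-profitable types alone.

Intake rate on the current diet: R = (0.1×1500) / (1 + 0.1×9.1) = 150/1.91 = 78.53 kJ/min.
ant nests: E/h = 2400/24 = 100 kJ/min.
100 > 78.53, so adding ant nests raises the average — include it.

Yes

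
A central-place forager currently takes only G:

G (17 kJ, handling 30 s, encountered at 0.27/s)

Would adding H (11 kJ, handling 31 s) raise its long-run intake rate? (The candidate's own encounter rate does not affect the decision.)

On G alone, R = ΣλE/(1+Σλh) = 4.59/9.1 = 0.5044 kJ/s.
H: E/h = 11/31 = 0.3548 kJ/s.
Since 0.3548 < R, time spent handling H is better spent searching.

No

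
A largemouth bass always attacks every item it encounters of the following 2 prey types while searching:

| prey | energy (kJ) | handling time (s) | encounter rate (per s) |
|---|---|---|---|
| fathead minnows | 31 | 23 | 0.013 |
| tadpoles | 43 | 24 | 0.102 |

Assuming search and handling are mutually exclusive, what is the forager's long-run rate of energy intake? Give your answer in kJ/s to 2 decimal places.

1.28 kJ/s

R = (0.013×31 + 0.102×43) / (1 + 0.013×23 + 0.102×24) = 4.789/3.747 = 1.278 kJ/s.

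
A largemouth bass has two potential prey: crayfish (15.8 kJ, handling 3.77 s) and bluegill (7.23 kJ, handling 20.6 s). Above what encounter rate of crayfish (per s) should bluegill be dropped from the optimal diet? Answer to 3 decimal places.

Drop bluegill once their profitability E₂/h₂ falls below the rate achievable on crayfish alone: E₂/h₂ = λE₁/(1 + λh₁).
Solve for λ: λE₁h₂ = E₂(1 + λh₁) → λ(E₁h₂ − E₂h₁) = E₂ → λ = E₂/(E₁h₂ − E₂h₁).
λ = 7.23/(15.8×20.6 − 7.23×3.77) = 7.23/298.2 = 0.02424 per s.

0.024 per s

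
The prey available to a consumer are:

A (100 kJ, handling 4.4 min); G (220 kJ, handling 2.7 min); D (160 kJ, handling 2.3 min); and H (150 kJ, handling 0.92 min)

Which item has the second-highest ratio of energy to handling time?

G

Profitability E/h (kJ/min): A = 100/4.4 = 22.7, G = 220/2.7 = 81.5, D = 160/2.3 = 69.6, H = 150/0.92 = 163.
Ranked: H > G > D > A.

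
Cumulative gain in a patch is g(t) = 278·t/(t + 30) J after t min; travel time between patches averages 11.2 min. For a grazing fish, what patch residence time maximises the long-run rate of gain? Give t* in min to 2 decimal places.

Optimal t* satisfies g'(t*) = g(t*)/(T + t*).
g'(t) = 278·30/(t + 30)². Setting 278·30/(t+30)² = 278t/[(t+30)(11.2+t)] gives 30(11.2+t) = t(t+30), so t² = 30×11.2 = 336.
t* = √336 = 18.33 min.

18.33 min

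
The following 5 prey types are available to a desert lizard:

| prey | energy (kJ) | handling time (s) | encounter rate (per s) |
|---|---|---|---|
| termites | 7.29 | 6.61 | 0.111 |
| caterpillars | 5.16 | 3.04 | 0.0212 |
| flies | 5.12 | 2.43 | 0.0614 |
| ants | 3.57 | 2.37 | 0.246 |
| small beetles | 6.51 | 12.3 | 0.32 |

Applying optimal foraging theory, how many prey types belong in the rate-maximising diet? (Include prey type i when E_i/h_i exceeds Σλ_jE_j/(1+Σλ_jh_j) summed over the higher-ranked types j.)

Rank by E/h (kJ/s): flies 2.11, caterpillars 1.7, ants 1.51, termites 1.1, small beetles 0.529. Include each in turn until the next type's E/h falls below the running intake rate.
Rate on top 1: 0.2736. caterpillars: 1.7 > 0.2736 → include.
Rate on top 2: 0.3492. ants: 1.51 > 0.3492 → include.
Rate on top 3: 0.7247. termites: 1.1 > 0.7247 → include.
Rate on top 4: 0.8343. small beetles: 0.529 < 0.8343 → exclude; stop.
Optimal diet: flies, caterpillars, ants, termites — 4 of 5 types.

4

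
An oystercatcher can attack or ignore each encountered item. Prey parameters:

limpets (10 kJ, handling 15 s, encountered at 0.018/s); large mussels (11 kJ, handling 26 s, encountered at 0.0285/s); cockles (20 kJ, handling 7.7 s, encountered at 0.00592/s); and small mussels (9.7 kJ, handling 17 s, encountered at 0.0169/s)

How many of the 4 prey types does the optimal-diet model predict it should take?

4

E/h in descending order: cockles 2.6, limpets 0.667, small mussels 0.571, large mussels 0.423 kJ/s. The optimal diet is the largest prefix of this list for which every included type satisfies E_i/h_i > R on the types above it.
Rate on top 1: 0.1132. limpets: 0.667 > 0.1132 → include.
Rate on top 2: 0.2268. small mussels: 0.571 > 0.2268 → include.
Rate on top 3: 0.2884. large mussels: 0.423 > 0.2884 → include.
Optimal diet: cockles, limpets, small mussels, large mussels — 4 of 4 types.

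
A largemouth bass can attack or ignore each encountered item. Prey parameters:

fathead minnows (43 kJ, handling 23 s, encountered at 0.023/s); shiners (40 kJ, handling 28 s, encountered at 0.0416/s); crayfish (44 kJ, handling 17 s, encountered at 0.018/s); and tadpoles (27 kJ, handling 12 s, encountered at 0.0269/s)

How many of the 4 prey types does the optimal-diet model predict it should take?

E/h in descending order: crayfish 2.59, tadpoles 2.25, fathead minnows 1.87, shiners 1.43 kJ/s. The optimal diet is the largest prefix of this list for which every included type satisfies E_i/h_i > R on the types above it.
Rate on top 1: 0.6064. tadpoles: 2.25 > 0.6064 → include.
Rate on top 2: 0.9322. fathead minnows: 1.87 > 0.9322 → include.
Rate on top 3: 1.162. shiners: 1.43 > 1.162 → include.
Optimal diet: crayfish, tadpoles, fathead minnows, shiners — 4 of 4 types.

4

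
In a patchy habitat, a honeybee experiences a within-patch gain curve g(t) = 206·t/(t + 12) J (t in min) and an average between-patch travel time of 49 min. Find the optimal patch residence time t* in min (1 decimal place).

24.2 min

Maximise g(t)/(T+t): set derivative to zero → g'(t)(T+t) = g(t).
g'(t) = 206·12/(t + 12)². Setting 206·12/(t+12)² = 206t/[(t+12)(49+t)] gives 12(49+t) = t(t+12), so t² = 12×49 = 588.
t* = √588 = 24.25 min.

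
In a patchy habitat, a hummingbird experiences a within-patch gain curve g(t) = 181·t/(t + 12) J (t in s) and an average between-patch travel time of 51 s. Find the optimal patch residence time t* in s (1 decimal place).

By the marginal value theorem, leave when the instantaneous gain rate g'(t) equals the habitat-wide average g(t)/(T + t).
g'(t) = 181·12/(t + 12)². Setting 181·12/(t+12)² = 181t/[(t+12)(51+t)] gives 12(51+t) = t(t+12), so t² = 12×51 = 612.
t* = √612 = 24.74 s.

24.7 s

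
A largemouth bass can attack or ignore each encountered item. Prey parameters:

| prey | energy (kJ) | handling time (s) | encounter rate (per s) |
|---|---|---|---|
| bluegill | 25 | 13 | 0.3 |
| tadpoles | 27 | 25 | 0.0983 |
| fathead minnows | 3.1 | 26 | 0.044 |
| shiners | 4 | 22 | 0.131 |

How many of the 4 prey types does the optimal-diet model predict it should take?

1

E/h in descending order: bluegill 1.92, tadpoles 1.08, shiners 0.182, fathead minnows 0.119 kJ/s. The optimal diet is the largest prefix of this list for which every included type satisfies E_i/h_i > R on the types above it.
Rate on top 1: 1.531. tadpoles: 1.08 < 1.531 → exclude; stop.
Optimal diet: bluegill — 1 of 4 types.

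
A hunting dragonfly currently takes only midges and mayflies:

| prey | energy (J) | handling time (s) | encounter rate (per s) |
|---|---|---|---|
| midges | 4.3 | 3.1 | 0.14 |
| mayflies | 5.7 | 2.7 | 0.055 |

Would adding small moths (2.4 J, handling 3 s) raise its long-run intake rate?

Yes

Current rate: (0.14×4.3 + 0.055×5.7)/(1 + 0.14×3.1 + 0.055×2.7) = 0.5785 J/s.
small moths: E/h = 2.4/3 = 0.8 J/s.
Since 0.8 > R, including small moths increases the long-run rate.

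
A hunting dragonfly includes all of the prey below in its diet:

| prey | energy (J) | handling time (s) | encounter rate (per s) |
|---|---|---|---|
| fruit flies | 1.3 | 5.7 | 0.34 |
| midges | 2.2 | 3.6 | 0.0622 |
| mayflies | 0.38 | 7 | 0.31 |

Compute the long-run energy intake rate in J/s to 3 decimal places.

0.131 J/s

R = Σλ_iE_i / (1 + Σλ_ih_i)
Numerator: 0.34×1.3 + 0.0622×2.2 + 0.31×0.38 = 0.6966
Denominator: 1 + 0.34×5.7 + 0.0622×3.6 + 0.31×7 = 5.332
R = 0.6966/5.332 = 0.1307 J/s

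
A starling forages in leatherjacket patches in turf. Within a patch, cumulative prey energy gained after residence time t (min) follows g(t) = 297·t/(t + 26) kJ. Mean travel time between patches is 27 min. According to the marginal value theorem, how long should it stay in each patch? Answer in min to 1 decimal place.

Optimal t* satisfies g'(t*) = g(t*)/(T + t*).
g'(t) = 297·26/(t + 26)². Setting 297·26/(t+26)² = 297t/[(t+26)(27+t)] gives 26(27+t) = t(t+26), so t² = 26×27 = 702.
t* = √702 = 26.5 min.

26.5 min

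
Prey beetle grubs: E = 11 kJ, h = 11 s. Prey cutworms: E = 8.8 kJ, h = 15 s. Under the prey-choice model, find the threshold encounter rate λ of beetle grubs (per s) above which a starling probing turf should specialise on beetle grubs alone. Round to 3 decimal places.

At the threshold, the rate on beetle grubs alone equals the profitability of cutworms: λ·11/(1 + λ·11) = 8.8/15 = 0.5867.
Rearranging, λ(11 − 0.5867×11) = 0.5867, so λ = 0.5867/4.547 = 0.129 per s.

0.129 per s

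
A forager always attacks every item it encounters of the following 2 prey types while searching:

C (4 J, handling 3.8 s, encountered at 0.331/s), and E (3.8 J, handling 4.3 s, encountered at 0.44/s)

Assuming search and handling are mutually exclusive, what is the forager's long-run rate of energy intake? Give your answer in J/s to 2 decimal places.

0.72 J/s

R = Σλ_iE_i / (1 + Σλ_ih_i)
Numerator: 0.331×4 + 0.44×3.8 = 2.996
Denominator: 1 + 0.331×3.8 + 0.44×4.3 = 4.15
R = 2.996/4.15 = 0.722 J/s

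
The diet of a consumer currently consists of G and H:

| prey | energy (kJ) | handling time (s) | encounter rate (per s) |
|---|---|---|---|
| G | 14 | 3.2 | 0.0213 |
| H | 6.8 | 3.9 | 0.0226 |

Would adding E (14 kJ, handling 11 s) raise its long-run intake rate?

Yes

Current rate: (0.0213×14 + 0.0226×6.8)/(1 + 0.0213×3.2 + 0.0226×3.9) = 0.3908 kJ/s.
Profitability of E: 14/11 = 1.273 kJ/s.
Since 1.273 > R, including E increases the long-run rate.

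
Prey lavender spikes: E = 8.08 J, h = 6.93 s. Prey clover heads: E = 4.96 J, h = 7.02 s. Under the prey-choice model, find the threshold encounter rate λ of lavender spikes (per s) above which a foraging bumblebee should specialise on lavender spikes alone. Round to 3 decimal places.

At the threshold, the rate on lavender spikes alone equals the profitability of clover heads: λ·8.08/(1 + λ·6.93) = 4.96/7.02 = 0.7066.
Rearranging, λ(8.08 − 0.7066×6.93) = 0.7066, so λ = 0.7066/3.184 = 0.2219 per s.

0.222 per s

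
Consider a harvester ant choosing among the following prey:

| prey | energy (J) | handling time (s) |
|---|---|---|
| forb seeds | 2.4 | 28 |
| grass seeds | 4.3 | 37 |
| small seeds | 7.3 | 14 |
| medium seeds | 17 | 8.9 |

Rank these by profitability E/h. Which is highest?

medium seeds

In descending order of E/h:
medium seeds: 17/8.9 = 1.91 J/s
small seeds: 7.3/14 = 0.521 J/s
grass seeds: 4.3/37 = 0.116 J/s
forb seeds: 2.4/28 = 0.0857 J/s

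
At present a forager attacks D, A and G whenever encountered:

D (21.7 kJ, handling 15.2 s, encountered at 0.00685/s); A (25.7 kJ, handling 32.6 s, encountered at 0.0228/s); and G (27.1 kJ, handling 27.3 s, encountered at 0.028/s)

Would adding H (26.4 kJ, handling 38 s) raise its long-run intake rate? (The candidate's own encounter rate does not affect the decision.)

Current rate: (0.00685×21.7 + 0.0228×25.7 + 0.028×27.1)/(1 + 0.00685×15.2 + 0.0228×32.6 + 0.028×27.3) = 0.5718 kJ/s.
Profitability of H: 26.4/38 = 0.6947 kJ/s.
0.6947 > 0.5718, so adding H raises the average — include it.

Yes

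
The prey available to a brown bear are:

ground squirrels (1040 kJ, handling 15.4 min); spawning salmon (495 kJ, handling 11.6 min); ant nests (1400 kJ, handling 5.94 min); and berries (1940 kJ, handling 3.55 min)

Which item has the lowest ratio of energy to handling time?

In descending order of E/h:
berries: 1940/3.55 = 546 kJ/min
ant nests: 1400/5.94 = 236 kJ/min
ground squirrels: 1040/15.4 = 67.5 kJ/min
spawning salmon: 495/11.6 = 42.7 kJ/min

spawning salmon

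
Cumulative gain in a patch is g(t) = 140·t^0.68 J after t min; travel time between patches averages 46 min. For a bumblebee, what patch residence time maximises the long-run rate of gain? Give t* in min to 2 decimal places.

By the marginal value theorem, leave when the instantaneous gain rate g'(t) equals the habitat-wide average g(t)/(T + t).
g'(t) = 0.68·140·t^-0.32. Setting 0.68·140·t^-0.32 = 140·t^0.68/(46+t) gives 0.68(46+t) = t, so 0.32·t = 0.68×46.
t* = 0.68×46/0.32 = 97.75 min.

97.75 min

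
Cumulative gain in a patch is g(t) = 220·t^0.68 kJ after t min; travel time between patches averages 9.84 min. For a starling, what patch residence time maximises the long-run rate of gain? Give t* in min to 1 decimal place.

20.9 min

Optimal t* satisfies g'(t*) = g(t*)/(T + t*).
g'(t) = 0.68·220·t^-0.32. Setting 0.68·220·t^-0.32 = 220·t^0.68/(9.84+t) gives 0.68(9.84+t) = t, so 0.32·t = 0.68×9.84.
t* = 0.68×9.84/0.32 = 20.91 min.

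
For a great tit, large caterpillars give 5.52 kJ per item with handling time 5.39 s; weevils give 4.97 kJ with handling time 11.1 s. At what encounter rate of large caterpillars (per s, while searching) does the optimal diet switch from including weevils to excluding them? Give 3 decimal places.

0.144 per s

At the threshold, the rate on large caterpillars alone equals the profitability of weevils: λ·5.52/(1 + λ·5.39) = 4.97/11.1 = 0.4477.
Rearranging, λ(5.52 − 0.4477×5.39) = 0.4477, so λ = 0.4477/3.107 = 0.1441 per s.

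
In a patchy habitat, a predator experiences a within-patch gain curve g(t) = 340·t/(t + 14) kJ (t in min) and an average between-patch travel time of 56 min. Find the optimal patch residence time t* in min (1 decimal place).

28.0 min

Optimal t* satisfies g'(t*) = g(t*)/(T + t*).
g'(t) = 340·14/(t + 14)². Setting 340·14/(t+14)² = 340t/[(t+14)(56+t)] gives 14(56+t) = t(t+14), so t² = 14×56 = 784.
t* = √784 = 28 min.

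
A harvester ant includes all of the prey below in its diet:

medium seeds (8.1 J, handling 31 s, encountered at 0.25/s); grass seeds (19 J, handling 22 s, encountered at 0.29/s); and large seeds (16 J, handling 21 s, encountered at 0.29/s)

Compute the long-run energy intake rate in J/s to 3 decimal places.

0.574 J/s

R = (0.25×8.1 + 0.29×19 + 0.29×16) / (1 + 0.25×31 + 0.29×22 + 0.29×21) = 12.17/21.22 = 0.5738 J/s.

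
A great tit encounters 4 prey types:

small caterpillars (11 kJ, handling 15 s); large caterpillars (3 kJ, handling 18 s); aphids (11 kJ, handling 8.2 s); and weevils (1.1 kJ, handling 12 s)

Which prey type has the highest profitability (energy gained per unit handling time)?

Profitability E/h (kJ/s): small caterpillars = 11/15 = 0.733, large caterpillars = 3/18 = 0.167, aphids = 11/8.2 = 1.34, weevils = 1.1/12 = 0.0917.
Ranked: aphids > small caterpillars > large caterpillars > weevils.

aphids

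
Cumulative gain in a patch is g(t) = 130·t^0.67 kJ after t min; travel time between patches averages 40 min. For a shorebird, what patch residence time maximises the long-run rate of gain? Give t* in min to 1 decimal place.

81.2 min

Optimal t* satisfies g'(t*) = g(t*)/(T + t*).
g'(t) = 0.67·130·t^-0.33. Setting 0.67·130·t^-0.33 = 130·t^0.67/(40+t) gives 0.67(40+t) = t, so 0.33·t = 0.67×40.
t* = 0.67×40/0.33 = 81.21 min.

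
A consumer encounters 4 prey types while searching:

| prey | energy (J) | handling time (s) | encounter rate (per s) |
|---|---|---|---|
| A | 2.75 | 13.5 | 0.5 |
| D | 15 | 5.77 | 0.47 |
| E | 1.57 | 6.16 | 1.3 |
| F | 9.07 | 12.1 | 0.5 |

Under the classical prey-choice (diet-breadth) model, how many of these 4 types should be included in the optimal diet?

1

Rank by E/h (J/s): D 2.6, F 0.75, E 0.255, A 0.204. Include each in turn until the next type's E/h falls below the running intake rate.
Rate on top 1: 1.899. F: 0.75 < 1.899 → exclude; stop.
Optimal diet: D — 1 of 4 types.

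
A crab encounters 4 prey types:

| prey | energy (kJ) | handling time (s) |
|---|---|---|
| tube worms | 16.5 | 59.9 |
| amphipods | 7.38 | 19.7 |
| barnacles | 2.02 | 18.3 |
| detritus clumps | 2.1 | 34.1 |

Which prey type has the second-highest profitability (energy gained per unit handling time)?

Profitability E/h (kJ/s): tube worms = 16.5/59.9 = 0.275, amphipods = 7.38/19.7 = 0.375, barnacles = 2.02/18.3 = 0.11, detritus clumps = 2.1/34.1 = 0.0616.
Ranked: amphipods > tube worms > barnacles > detritus clumps.

tube worms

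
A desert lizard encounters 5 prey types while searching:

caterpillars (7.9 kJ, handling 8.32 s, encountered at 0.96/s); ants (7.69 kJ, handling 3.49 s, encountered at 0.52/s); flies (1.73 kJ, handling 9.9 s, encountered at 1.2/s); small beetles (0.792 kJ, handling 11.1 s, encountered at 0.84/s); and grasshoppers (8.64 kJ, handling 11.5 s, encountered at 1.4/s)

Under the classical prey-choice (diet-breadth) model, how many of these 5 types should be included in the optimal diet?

E/h in descending order: ants 2.2, caterpillars 0.95, grasshoppers 0.751, flies 0.175, small beetles 0.0714 kJ/s. The optimal diet is the largest prefix of this list for which every included type satisfies E_i/h_i > R on the types above it.
Rate on top 1: 1.421. caterpillars: 0.95 < 1.421 → exclude; stop.
Optimal diet: ants — 1 of 5 types.

1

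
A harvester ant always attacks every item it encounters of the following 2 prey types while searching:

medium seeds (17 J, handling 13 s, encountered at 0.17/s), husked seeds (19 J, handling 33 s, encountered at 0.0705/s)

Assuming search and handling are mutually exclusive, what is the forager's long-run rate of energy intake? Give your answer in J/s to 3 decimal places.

0.764 J/s

R = (0.17×17 + 0.0705×19) / (1 + 0.17×13 + 0.0705×33) = 4.229/5.537 = 0.7639 J/s.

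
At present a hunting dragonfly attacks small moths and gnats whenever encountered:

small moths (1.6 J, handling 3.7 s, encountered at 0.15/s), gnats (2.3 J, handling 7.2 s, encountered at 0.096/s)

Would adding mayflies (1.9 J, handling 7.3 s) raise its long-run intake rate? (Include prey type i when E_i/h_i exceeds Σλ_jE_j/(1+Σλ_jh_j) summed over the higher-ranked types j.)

Yes

Current rate: (0.15×1.6 + 0.096×2.3)/(1 + 0.15×3.7 + 0.096×7.2) = 0.2051 J/s.
mayflies: E/h = 1.9/7.3 = 0.2603 J/s.
0.2603 > 0.2051, so adding mayflies raises the average — include it.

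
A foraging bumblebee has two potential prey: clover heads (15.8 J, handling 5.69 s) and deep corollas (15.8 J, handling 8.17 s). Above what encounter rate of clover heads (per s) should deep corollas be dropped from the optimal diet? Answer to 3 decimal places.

0.403 per s

The zero-one rule: include deep corollas iff E₂/h₂ > λE₁/(1+λh₁). Equality gives the switch point.
λE₁h₂ = E₂ + λE₂h₁ ⇒ λ = E₂/(E₁h₂ − E₂h₁) = 15.8/(129.1 − 89.9) = 0.4032 per s.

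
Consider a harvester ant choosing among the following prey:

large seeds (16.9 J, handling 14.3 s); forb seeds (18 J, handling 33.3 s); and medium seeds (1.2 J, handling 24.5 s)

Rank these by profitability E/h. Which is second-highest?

Profitability E/h (J/s): large seeds = 16.9/14.3 = 1.18, forb seeds = 18/33.3 = 0.541, medium seeds = 1.2/24.5 = 0.049.
Ranked: large seeds > forb seeds > medium seeds.

forb seeds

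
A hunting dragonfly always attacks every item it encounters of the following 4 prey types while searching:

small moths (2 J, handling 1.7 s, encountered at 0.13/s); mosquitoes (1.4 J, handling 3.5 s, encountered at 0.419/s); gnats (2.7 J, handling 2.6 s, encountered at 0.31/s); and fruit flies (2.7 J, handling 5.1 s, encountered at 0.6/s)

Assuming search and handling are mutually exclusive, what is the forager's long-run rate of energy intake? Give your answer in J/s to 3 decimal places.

0.504 J/s

Energy encountered per unit search time: 0.13×2 + 0.419×1.4 + 0.31×2.7 + 0.6×2.7 = 3.304 J/s.
Handling time per unit search time: 0.13×1.7 + 0.419×3.5 + 0.31×2.6 + 0.6×5.1 = 5.553.
Rate = 3.304/(1 + 5.553) = 0.5041 J/s.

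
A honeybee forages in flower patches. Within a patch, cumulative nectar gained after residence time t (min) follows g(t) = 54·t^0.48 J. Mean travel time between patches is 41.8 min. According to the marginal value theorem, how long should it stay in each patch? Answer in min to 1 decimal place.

By the marginal value theorem, leave when the instantaneous gain rate g'(t) equals the habitat-wide average g(t)/(T + t).
g'(t) = 0.48·54·t^-0.52. Setting 0.48·54·t^-0.52 = 54·t^0.48/(41.8+t) gives 0.48(41.8+t) = t, so 0.52·t = 0.48×41.8.
t* = 0.48×41.8/0.52 = 38.58 min.

38.6 min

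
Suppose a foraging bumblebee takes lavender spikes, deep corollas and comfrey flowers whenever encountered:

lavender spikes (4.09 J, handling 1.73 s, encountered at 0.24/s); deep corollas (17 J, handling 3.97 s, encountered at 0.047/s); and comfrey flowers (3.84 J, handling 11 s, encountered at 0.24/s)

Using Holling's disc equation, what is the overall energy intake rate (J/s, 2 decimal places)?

R = Σλ_iE_i / (1 + Σλ_ih_i)
Numerator: 0.24×4.09 + 0.047×17 + 0.24×3.84 = 2.702
Denominator: 1 + 0.24×1.73 + 0.047×3.97 + 0.24×11 = 4.242
R = 2.702/4.242 = 0.637 J/s

0.64 J/s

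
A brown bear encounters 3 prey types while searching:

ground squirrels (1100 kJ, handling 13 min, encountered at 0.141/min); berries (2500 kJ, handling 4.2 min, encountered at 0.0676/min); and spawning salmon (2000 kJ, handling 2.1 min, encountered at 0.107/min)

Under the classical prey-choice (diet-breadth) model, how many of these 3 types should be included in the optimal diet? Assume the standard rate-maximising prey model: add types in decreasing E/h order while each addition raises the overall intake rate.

2

E/h in descending order: spawning salmon 952, berries 595, ground squirrels 84.6 kJ/min. The optimal diet is the largest prefix of this list for which every included type satisfies E_i/h_i > R on the types above it.
Rate on top 1: 174.7. berries: 595 > 174.7 → include.
Rate on top 2: 253.9. ground squirrels: 84.6 < 253.9 → exclude; stop.
Optimal diet: spawning salmon, berries — 2 of 3 types.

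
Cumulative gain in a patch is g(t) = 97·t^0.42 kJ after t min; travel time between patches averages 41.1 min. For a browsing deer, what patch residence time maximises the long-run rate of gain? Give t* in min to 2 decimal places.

Maximise g(t)/(T+t): set derivative to zero → g'(t)(T+t) = g(t).
g'(t) = 0.42·97·t^-0.58. Setting 0.42·97·t^-0.58 = 97·t^0.42/(41.1+t) gives 0.42(41.1+t) = t, so 0.58·t = 0.42×41.1.
t* = 0.42×41.1/0.58 = 29.76 min.

29.76 min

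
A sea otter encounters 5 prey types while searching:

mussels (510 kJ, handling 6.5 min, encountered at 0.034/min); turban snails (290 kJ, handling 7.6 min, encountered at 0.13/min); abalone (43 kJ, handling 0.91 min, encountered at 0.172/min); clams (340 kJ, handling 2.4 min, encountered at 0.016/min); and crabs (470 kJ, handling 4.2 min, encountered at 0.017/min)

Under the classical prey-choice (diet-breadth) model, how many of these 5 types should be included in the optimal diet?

5

Profitabilities (E/h, kJ/min): clams 142, crabs 112, mussels 78.5, abalone 47.3, turban snails 38.2. Add prey in this order while the next type's profitability exceeds the intake rate on those already taken.
Rate on top 1: 5.239. crabs: 112 > 5.239 → include.
Rate on top 2: 12.1. mussels: 78.5 > 12.1 → include.
Rate on top 3: 23.12. abalone: 47.3 > 23.12 → include.
Rate on top 4: 25.66. turban snails: 38.2 > 25.66 → include.
Optimal diet: clams, crabs, mussels, abalone, turban snails — 5 of 5 types.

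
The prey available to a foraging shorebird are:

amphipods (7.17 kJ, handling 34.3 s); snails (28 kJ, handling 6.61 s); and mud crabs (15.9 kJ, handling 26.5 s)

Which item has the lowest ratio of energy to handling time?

Profitability E/h (kJ/s): amphipods = 7.17/34.3 = 0.209, snails = 28/6.61 = 4.24, mud crabs = 15.9/26.5 = 0.6.
Ranked: snails > mud crabs > amphipods.

amphipods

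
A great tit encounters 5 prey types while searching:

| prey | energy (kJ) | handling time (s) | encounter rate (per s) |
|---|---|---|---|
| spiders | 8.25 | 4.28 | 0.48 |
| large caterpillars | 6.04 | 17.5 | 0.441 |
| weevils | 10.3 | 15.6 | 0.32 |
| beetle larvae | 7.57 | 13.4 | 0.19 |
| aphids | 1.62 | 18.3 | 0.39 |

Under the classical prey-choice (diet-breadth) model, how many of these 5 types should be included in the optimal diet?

Profitabilities (E/h, kJ/s): spiders 1.93, weevils 0.66, beetle larvae 0.565, large caterpillars 0.345, aphids 0.0885. Add prey in this order while the next type's profitability exceeds the intake rate on those already taken.
Rate on top 1: 1.296. weevils: 0.66 < 1.296 → exclude; stop.
Optimal diet: spiders — 1 of 5 types.

1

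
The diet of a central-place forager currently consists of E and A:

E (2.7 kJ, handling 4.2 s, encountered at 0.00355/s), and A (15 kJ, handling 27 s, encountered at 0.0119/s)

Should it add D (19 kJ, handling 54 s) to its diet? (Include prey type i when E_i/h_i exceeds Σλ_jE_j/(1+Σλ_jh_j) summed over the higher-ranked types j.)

On E and A alone, R = ΣλE/(1+Σλh) = 0.1881/1.336 = 0.1408 kJ/s.
D: E/h = 19/54 = 0.3519 kJ/s.
0.3519 > 0.1408, so adding D raises the average — include it.

Yes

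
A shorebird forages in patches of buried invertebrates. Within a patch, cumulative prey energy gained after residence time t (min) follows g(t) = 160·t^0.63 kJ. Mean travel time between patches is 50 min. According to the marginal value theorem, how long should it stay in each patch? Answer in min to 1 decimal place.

85.1 min

Optimal t* satisfies g'(t*) = g(t*)/(T + t*).
g'(t) = 0.63·160·t^-0.37. Setting 0.63·160·t^-0.37 = 160·t^0.63/(50+t) gives 0.63(50+t) = t, so 0.37·t = 0.63×50.
t* = 0.63×50/0.37 = 85.14 min.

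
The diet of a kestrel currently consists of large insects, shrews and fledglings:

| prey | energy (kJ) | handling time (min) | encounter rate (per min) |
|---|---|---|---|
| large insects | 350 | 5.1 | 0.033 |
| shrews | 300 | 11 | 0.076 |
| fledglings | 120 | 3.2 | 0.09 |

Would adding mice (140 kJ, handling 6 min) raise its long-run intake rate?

Yes

Current rate: (0.033×350 + 0.076×300 + 0.09×120)/(1 + 0.033×5.1 + 0.076×11 + 0.09×3.2) = 19.7 kJ/min.
Profitability of mice: 140/6 = 23.33 kJ/min.
Since 23.33 > R, including mice increases the long-run rate.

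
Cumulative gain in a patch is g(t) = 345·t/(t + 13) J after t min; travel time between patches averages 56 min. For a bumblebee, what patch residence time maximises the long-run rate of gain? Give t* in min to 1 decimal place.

Maximise g(t)/(T+t): set derivative to zero → g'(t)(T+t) = g(t).
g'(t) = 345·13/(t + 13)². Setting 345·13/(t+13)² = 345t/[(t+13)(56+t)] gives 13(56+t) = t(t+13), so t² = 13×56 = 728.
t* = √728 = 26.98 min.

27.0 min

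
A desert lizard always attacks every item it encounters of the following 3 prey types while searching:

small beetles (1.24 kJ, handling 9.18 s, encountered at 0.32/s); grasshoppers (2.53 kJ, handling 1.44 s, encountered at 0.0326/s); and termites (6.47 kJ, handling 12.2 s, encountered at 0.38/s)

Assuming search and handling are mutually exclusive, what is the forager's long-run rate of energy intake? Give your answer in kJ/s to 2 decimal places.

0.34 kJ/s

Energy encountered per unit search time: 0.32×1.24 + 0.0326×2.53 + 0.38×6.47 = 2.938 kJ/s.
Handling time per unit search time: 0.32×9.18 + 0.0326×1.44 + 0.38×12.2 = 7.621.
Rate = 2.938/(1 + 7.621) = 0.3408 kJ/s.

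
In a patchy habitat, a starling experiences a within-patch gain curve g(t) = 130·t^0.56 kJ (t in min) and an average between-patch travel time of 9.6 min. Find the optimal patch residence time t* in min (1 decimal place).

By the marginal value theorem, leave when the instantaneous gain rate g'(t) equals the habitat-wide average g(t)/(T + t).
g'(t) = 0.56·130·t^-0.44. Setting 0.56·130·t^-0.44 = 130·t^0.56/(9.6+t) gives 0.56(9.6+t) = t, so 0.44·t = 0.56×9.6.
t* = 0.56×9.6/0.44 = 12.22 min.

12.2 min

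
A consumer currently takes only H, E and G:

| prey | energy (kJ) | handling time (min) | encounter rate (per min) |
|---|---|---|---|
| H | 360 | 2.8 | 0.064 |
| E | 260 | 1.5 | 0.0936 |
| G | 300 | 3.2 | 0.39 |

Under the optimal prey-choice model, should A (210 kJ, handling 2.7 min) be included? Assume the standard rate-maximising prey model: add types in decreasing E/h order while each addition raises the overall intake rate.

Yes

Current rate: (0.064×360 + 0.0936×260 + 0.39×300)/(1 + 0.064×2.8 + 0.0936×1.5 + 0.39×3.2) = 64.02 kJ/min.
Profitability of A: 210/2.7 = 77.78 kJ/min.
Since 77.78 > R, including A increases the long-run rate.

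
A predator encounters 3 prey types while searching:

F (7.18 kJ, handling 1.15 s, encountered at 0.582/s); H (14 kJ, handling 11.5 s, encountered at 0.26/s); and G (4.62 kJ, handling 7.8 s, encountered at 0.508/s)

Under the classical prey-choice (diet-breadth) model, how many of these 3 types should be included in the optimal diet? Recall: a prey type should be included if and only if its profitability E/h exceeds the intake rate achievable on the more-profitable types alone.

Profitabilities (E/h, kJ/s): F 6.24, H 1.22, G 0.592. Add prey in this order while the next type's profitability exceeds the intake rate on those already taken.
Rate on top 1: 2.503. H: 1.22 < 2.503 → exclude; stop.
Optimal diet: F — 1 of 3 types.

1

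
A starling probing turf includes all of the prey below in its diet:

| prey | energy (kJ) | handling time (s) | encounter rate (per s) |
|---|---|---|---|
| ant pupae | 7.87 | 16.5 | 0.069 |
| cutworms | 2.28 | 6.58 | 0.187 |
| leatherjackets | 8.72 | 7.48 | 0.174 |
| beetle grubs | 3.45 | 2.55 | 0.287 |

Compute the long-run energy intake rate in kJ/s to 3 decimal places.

0.644 kJ/s

R = (0.069×7.87 + 0.187×2.28 + 0.174×8.72 + 0.287×3.45) / (1 + 0.069×16.5 + 0.187×6.58 + 0.174×7.48 + 0.287×2.55) = 3.477/5.402 = 0.6436 kJ/s.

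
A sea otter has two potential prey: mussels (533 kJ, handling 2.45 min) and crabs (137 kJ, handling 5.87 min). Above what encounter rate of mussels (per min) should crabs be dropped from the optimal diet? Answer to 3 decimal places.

At the threshold, the rate on mussels alone equals the profitability of crabs: λ·533/(1 + λ·2.45) = 137/5.87 = 23.34.
Rearranging, λ(533 − 23.34×2.45) = 23.34, so λ = 23.34/475.8 = 0.04905 per min.

0.049 per min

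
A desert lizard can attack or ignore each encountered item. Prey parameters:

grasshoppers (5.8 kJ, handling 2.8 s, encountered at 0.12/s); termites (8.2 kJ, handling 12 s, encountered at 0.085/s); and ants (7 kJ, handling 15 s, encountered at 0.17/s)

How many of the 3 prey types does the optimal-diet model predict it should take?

2

E/h in descending order: grasshoppers 2.07, termites 0.683, ants 0.467 kJ/s. The optimal diet is the largest prefix of this list for which every included type satisfies E_i/h_i > R on the types above it.
Rate on top 1: 0.521. termites: 0.683 > 0.521 → include.
Rate on top 2: 0.5913. ants: 0.467 < 0.5913 → exclude; stop.
Optimal diet: grasshoppers, termites — 2 of 3 types.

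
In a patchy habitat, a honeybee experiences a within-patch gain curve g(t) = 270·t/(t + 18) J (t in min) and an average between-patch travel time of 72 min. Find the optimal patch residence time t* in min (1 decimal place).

36.0 min

Maximise g(t)/(T+t): set derivative to zero → g'(t)(T+t) = g(t).
g'(t) = 270·18/(t + 18)². Setting 270·18/(t+18)² = 270t/[(t+18)(72+t)] gives 18(72+t) = t(t+18), so t² = 18×72 = 1296.
t* = √1296 = 36 min.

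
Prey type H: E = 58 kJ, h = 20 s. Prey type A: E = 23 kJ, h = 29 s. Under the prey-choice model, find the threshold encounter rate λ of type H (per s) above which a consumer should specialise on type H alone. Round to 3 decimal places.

0.019 per s

Drop type A once their profitability E₂/h₂ falls below the rate achievable on type H alone: E₂/h₂ = λE₁/(1 + λh₁).
Solve for λ: λE₁h₂ = E₂(1 + λh₁) → λ(E₁h₂ − E₂h₁) = E₂ → λ = E₂/(E₁h₂ − E₂h₁).
λ = 23/(58×29 − 23×20) = 23/1222 = 0.01882 per s.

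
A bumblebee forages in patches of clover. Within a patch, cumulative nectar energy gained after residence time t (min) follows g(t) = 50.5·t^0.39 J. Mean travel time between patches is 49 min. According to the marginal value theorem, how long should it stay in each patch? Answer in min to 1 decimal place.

By the marginal value theorem, leave when the instantaneous gain rate g'(t) equals the habitat-wide average g(t)/(T + t).
g'(t) = 0.39·50.5·t^-0.61. Setting 0.39·50.5·t^-0.61 = 50.5·t^0.39/(49+t) gives 0.39(49+t) = t, so 0.61·t = 0.39×49.
t* = 0.39×49/0.61 = 31.33 min.

31.3 min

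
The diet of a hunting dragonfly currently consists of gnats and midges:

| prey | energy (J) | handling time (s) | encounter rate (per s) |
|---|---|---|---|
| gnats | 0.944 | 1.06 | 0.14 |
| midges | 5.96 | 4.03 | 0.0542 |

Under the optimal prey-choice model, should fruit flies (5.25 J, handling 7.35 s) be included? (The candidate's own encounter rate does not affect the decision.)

On gnats and midges alone, R = ΣλE/(1+Σλh) = 0.4552/1.367 = 0.333 J/s.
Profitability of fruit flies: 5.25/7.35 = 0.7143 J/s.
Since 0.7143 > R, including fruit flies increases the long-run rate.

Yes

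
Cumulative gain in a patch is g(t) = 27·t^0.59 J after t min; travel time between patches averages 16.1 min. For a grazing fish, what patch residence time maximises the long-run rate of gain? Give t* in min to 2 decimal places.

Optimal t* satisfies g'(t*) = g(t*)/(T + t*).
g'(t) = 0.59·27·t^-0.41. Setting 0.59·27·t^-0.41 = 27·t^0.59/(16.1+t) gives 0.59(16.1+t) = t, so 0.41·t = 0.59×16.1.
t* = 0.59×16.1/0.41 = 23.17 min.

23.17 min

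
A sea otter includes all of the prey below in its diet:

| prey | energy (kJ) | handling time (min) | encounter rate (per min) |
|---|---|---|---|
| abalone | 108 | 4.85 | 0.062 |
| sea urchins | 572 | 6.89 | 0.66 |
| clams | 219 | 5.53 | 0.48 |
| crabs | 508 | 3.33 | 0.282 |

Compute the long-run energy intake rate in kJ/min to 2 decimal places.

67.00 kJ/min

Energy encountered per unit search time: 0.062×108 + 0.66×572 + 0.48×219 + 0.282×508 = 632.6 kJ/min.
Handling time per unit search time: 0.062×4.85 + 0.66×6.89 + 0.48×5.53 + 0.282×3.33 = 8.442.
Rate = 632.6/(1 + 8.442) = 67 kJ/min.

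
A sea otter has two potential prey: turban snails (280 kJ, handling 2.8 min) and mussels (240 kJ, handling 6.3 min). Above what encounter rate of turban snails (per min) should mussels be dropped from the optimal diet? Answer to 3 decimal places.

The zero-one rule: include mussels iff E₂/h₂ > λE₁/(1+λh₁). Equality gives the switch point.
λE₁h₂ = E₂ + λE₂h₁ ⇒ λ = E₂/(E₁h₂ − E₂h₁) = 240/(1764 − 672) = 0.2198 per min.

0.220 per min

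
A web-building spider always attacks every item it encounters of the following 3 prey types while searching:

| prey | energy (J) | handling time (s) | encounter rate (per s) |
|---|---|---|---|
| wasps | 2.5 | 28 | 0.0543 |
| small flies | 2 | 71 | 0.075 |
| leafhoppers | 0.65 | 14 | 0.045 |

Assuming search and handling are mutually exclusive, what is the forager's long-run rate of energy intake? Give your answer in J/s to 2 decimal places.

0.04 J/s

R = Σλ_iE_i / (1 + Σλ_ih_i)
Numerator: 0.0543×2.5 + 0.075×2 + 0.045×0.65 = 0.315
Denominator: 1 + 0.0543×28 + 0.075×71 + 0.045×14 = 8.475
R = 0.315/8.475 = 0.03717 J/s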